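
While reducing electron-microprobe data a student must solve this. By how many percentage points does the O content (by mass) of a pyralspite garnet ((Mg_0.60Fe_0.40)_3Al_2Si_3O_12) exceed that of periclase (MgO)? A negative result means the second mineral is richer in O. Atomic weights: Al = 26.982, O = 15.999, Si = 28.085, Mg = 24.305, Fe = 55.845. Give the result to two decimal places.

O in (Mg_0.60Fe_0.40)_3Al_2Si_3O_12: molar mass 440.970 g/mol; 12×15.999 = 191.988 g → 43.54 wt%.
O in MgO: molar mass 40.304 g/mol; 1×15.999 = 15.999 g → 39.70 wt%.
Difference = 43.54 − 39.70 = 3.84 percentage points.

3.84 percentage points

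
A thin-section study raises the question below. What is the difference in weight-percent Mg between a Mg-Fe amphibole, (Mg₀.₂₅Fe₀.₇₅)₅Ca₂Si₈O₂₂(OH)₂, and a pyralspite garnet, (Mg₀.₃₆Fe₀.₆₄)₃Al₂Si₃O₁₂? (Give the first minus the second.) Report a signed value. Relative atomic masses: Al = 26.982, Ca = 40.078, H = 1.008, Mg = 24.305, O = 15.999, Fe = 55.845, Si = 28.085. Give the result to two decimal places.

Mg in (Mg₀.₂₅Fe₀.₇₅)₅Ca₂Si₈O₂₂(OH)₂: molar mass 930.628 g/mol; 1.25×24.305 = 30.381 g → 3.26 wt%.
Mg in (Mg₀.₃₆Fe₀.₆₄)₃Al₂Si₃O₁₂: molar mass 463.679 g/mol; 1.08×24.305 = 26.249 g → 5.66 wt%.
Difference = 3.26 − 5.66 = -2.40 percentage points.

-2.40 percentage points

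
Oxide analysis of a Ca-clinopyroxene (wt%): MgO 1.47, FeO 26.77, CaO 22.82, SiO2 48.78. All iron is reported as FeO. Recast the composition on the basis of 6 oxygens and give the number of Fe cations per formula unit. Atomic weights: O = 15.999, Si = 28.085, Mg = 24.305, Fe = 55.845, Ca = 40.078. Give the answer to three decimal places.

0.916 Fe apfu

1.47 wt% MgO ÷ 40.304 g/mol = 0.03647 mol, giving 0.03647 Mg and 0.03647 O.
26.77 wt% FeO ÷ 71.844 g/mol = 0.37261 mol, giving 0.37261 Fe and 0.37261 O.
22.82 wt% CaO ÷ 56.077 g/mol = 0.40694 mol, giving 0.40694 Ca and 0.40694 O.
48.78 wt% SiO2 ÷ 60.083 g/mol = 0.81188 mol, giving 0.81188 Si and 1.62376 O.
Oxygen sums to 2.43978; scaling by 6/2.43978 = 2.45924 puts the formula on 6 O.
Fe: 0.37261 × 2.45924 = 0.916 atoms per formula unit.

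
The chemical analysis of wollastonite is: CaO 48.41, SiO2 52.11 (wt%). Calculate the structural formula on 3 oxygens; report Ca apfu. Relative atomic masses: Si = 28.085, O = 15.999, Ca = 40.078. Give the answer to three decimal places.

0.997 Ca apfu

CaO (M=56.077): mol = 0.86328; Ca = 0.86328, O = 0.86328.
SiO2 (M=60.083): mol = 0.86730; Si = 0.86730, O = 1.73460.
ΣO = 2.59788; factor = 3/ΣO = 1.15479.
Ca apfu = 0.86328 × 1.15479 = 0.997.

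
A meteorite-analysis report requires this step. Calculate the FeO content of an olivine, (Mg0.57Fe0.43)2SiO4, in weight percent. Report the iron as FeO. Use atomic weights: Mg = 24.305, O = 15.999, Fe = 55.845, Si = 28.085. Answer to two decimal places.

36.82 wt%

Formula mass = 167.815 g/mol.
0.86 Fe → 0.8600 mol FeO per formula unit; M(FeO) = 71.844, so FeO mass = 61.786 g.
61.786/167.815 × 100 = 36.82 wt%.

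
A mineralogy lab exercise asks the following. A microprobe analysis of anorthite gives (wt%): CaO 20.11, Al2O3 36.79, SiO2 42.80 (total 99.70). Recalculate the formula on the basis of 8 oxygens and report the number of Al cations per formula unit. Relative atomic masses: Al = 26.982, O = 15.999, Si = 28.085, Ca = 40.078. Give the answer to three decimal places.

CaO: 20.11/56.077 = 0.35861 mol → 0.35861 mol Ca, 0.35861 mol O.
Al2O3: 36.79/101.961 = 0.36082 mol → 0.72164 mol Al, 1.08246 mol O.
SiO2: 42.80/60.083 = 0.71235 mol → 0.71235 mol Si, 1.42470 mol O.
Total oxygen = 2.86577 mol. Normalization factor = 8/2.86577 = 2.79157.
Al per 8 O = 0.72164 × 2.79157 = 2.015.

2.015 Al apfu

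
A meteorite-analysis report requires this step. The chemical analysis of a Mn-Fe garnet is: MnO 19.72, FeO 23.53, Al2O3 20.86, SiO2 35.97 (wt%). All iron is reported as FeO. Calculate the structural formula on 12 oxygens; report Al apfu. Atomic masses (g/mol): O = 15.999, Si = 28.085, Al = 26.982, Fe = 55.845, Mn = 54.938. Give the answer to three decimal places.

MnO: 19.72/70.937 = 0.27799 mol → 0.27799 mol Mn, 0.27799 mol O.
FeO: 23.53/71.844 = 0.32752 mol → 0.32752 mol Fe, 0.32752 mol O.
Al2O3: 20.86/101.961 = 0.20459 mol → 0.40918 mol Al, 0.61377 mol O.
SiO2: 35.97/60.083 = 0.59867 mol → 0.59867 mol Si, 1.19734 mol O.
Total oxygen = 2.41662 mol. Normalization factor = 12/2.41662 = 4.96561.
Al per 12 O = 0.40918 × 4.96561 = 2.032.

2.032 Al apfu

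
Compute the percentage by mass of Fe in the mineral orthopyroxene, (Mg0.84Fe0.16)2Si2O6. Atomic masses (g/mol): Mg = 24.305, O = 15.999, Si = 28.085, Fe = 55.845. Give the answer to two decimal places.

Formula mass = 1.68·24.305 + 0.32·55.845 + 2·28.085 + 6·15.999 = 210.867 g/mol, of which 17.870 g is Fe.
So Fe makes up 17.870/210.867 = 0.0847 of the mass, i.e. 8.47%.

8.47 wt%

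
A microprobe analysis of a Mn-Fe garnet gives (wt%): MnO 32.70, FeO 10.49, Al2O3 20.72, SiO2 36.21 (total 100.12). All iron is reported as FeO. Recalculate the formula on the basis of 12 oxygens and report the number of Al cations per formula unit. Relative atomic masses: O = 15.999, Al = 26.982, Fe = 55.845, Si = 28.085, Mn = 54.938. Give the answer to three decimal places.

2.014 Al apfu

MnO (M=70.937): mol = 0.46097; Mn = 0.46097, O = 0.46097.
FeO (M=71.844): mol = 0.14601; Fe = 0.14601, O = 0.14601.
Al2O3 (M=101.961): mol = 0.20321; Al = 0.40642, O = 0.60963.
SiO2 (M=60.083): mol = 0.60267; Si = 0.60267, O = 1.20534.
ΣO = 2.42195; factor = 12/ΣO = 4.95469.
Al apfu = 0.40642 × 4.95469 = 2.014.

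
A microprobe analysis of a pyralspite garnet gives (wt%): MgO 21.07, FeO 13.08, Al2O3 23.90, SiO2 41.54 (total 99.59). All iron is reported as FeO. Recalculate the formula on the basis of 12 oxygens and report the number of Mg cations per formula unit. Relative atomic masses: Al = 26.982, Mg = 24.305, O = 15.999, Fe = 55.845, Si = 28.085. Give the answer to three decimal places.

2.248 Mg apfu

MgO: 21.07/40.304 = 0.52278 mol → 0.52278 mol Mg, 0.52278 mol O.
FeO: 13.08/71.844 = 0.18206 mol → 0.18206 mol Fe, 0.18206 mol O.
Al2O3: 23.90/101.961 = 0.23440 mol → 0.46880 mol Al, 0.70320 mol O.
SiO2: 41.54/60.083 = 0.69138 mol → 0.69138 mol Si, 1.38276 mol O.
Total oxygen = 2.79080 mol. Normalization factor = 12/2.79080 = 4.29984.
Mg per 12 O = 0.52278 × 4.29984 = 2.248.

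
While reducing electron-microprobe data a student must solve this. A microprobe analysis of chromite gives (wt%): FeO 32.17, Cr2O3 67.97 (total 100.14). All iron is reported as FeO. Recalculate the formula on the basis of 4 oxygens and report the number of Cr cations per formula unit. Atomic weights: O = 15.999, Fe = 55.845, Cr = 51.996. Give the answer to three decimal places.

32.17 wt% FeO ÷ 71.844 g/mol = 0.44778 mol, giving 0.44778 Fe and 0.44778 O.
67.97 wt% Cr2O3 ÷ 151.989 g/mol = 0.44720 mol, giving 0.89440 Cr and 1.34160 O.
Oxygen sums to 1.78938; scaling by 4/1.78938 = 2.23541 puts the formula on 4 O.
Cr: 0.89440 × 2.23541 = 1.999 atoms per formula unit.

1.999 Cr apfu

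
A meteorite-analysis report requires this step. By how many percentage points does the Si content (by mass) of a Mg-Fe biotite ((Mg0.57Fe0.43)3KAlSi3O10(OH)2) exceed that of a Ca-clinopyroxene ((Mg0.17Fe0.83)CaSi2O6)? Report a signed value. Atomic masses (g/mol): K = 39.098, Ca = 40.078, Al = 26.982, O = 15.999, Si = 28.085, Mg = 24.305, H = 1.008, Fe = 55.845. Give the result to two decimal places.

Si in (Mg0.57Fe0.43)3KAlSi3O10(OH)2: molar mass 457.941 g/mol; 3×28.085 = 84.255 g → 18.40 wt%.
Si in (Mg0.17Fe0.83)CaSi2O6: molar mass 242.725 g/mol; 2×28.085 = 56.170 g → 23.14 wt%.
Difference = 18.40 − 23.14 = -4.74 percentage points.

-4.74 percentage points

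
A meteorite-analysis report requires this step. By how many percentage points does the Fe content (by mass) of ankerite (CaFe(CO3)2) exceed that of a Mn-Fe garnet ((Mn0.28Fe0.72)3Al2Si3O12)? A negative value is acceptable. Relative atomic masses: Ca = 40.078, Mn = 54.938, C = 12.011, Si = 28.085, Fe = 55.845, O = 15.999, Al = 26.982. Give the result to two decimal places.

Fe in CaFe(CO3)2: molar mass 215.939 g/mol; 1×55.845 = 55.845 g → 25.86 wt%.
Fe in (Mn0.28Fe0.72)3Al2Si3O12: molar mass 496.980 g/mol; 2.16×55.845 = 120.625 g → 24.27 wt%.
Difference = 25.86 − 24.27 = 1.59 percentage points.

1.59 percentage points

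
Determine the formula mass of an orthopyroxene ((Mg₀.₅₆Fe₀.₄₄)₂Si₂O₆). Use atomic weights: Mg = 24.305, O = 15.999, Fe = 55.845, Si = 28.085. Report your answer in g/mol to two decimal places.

The formula mass is the sum 1.12·24.305 + 0.88·55.845 + 2·28.085 + 6·15.999.

228.53 g/mol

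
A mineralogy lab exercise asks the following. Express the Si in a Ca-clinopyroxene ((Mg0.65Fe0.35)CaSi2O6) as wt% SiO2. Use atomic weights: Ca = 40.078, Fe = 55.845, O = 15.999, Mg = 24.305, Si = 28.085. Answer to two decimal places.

Molar mass of (Mg0.65Fe0.35)CaSi2O6 = 0.65*24.305 + 0.35*55.845 + 1*40.078 + 2*28.085 + 6*15.999 = 227.586 g/mol.
Each formula unit contains 2 Si, equivalent to 2/1 = 2.0000 mol SiO2.
M(SiO2) = 1×28.085 + 2×15.999 = 60.083 g/mol.
Mass of SiO2 per formula unit = 2.0000 × 60.083 = 120.166 g.
SiO2 wt% = 120.166 / 227.586 × 100 = 52.80%.

52.80 wt%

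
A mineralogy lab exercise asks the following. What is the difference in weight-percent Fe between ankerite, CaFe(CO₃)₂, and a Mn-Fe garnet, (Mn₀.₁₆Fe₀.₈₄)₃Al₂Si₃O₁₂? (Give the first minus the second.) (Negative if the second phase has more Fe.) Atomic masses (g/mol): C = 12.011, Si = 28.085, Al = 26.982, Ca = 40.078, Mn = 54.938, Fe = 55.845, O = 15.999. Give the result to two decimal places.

M(CaFe(CO₃)₂) = 215.939 g/mol, so wt% Fe = 55.845/215.939 × 100 = 25.86%.
M((Mn₀.₁₆Fe₀.₈₄)₃Al₂Si₃O₁₂) = 497.307 g/mol, so wt% Fe = 140.729/497.307 × 100 = 28.30%.
25.86 − 28.30 = -2.44 pp.

-2.44 percentage points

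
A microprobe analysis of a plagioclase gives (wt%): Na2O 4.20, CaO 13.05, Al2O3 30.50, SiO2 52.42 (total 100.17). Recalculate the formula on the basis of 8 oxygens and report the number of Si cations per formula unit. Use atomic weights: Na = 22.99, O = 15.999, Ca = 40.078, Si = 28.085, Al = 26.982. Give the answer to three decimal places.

2.372 Si apfu

Na2O (M=61.979): mol = 0.06776; Na = 0.13552, O = 0.06776.
CaO (M=56.077): mol = 0.23272; Ca = 0.23272, O = 0.23272.
Al2O3 (M=101.961): mol = 0.29913; Al = 0.59826, O = 0.89739.
SiO2 (M=60.083): mol = 0.87246; Si = 0.87246, O = 1.74492.
ΣO = 2.94279; factor = 8/ΣO = 2.71851.
Si apfu = 0.87246 × 2.71851 = 2.372.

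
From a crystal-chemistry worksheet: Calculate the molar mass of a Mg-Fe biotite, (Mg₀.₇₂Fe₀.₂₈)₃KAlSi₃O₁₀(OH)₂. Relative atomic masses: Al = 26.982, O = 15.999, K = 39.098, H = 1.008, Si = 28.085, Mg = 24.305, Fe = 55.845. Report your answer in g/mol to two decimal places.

Mg: 2.16 × 24.305 = 52.4988
Fe: 0.84 × 55.845 = 46.9098
K: 1 × 39.098 = 39.0980
Al: 1 × 26.982 = 26.9820
Si: 3 × 28.085 = 84.2550
O: 12 × 15.999 = 191.9880
H: 2 × 1.008 = 2.0160
Summing the contributions gives the formula mass.

443.75 g/mol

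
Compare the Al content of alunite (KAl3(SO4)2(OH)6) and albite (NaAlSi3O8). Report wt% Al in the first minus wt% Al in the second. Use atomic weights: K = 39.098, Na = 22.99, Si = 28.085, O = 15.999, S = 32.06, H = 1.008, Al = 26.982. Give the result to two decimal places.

Al in KAl3(SO4)2(OH)6: molar mass 414.198 g/mol; 3×26.982 = 80.946 g → 19.54 wt%.
Al in NaAlSi3O8: molar mass 262.219 g/mol; 1×26.982 = 26.982 g → 10.29 wt%.
Difference = 19.54 − 10.29 = 9.25 percentage points.

9.25 percentage points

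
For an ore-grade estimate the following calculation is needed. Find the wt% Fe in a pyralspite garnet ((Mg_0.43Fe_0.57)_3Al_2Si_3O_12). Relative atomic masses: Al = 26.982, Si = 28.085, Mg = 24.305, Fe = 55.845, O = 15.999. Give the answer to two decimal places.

20.89 weight percent

M((Mg_0.43Fe_0.57)_3Al_2Si_3O_12) = 457.055 g/mol.
Fe contributes 1.71 × 55.845 = 95.495 g per mole.
95.495/457.055 = 0.2089 → 20.89%.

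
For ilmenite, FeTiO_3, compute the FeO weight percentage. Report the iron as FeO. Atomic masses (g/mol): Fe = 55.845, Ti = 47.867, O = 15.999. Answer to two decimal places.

Formula mass = 151.709 g/mol.
1 Fe → 1.0000 mol FeO per formula unit; M(FeO) = 71.844, so FeO mass = 71.844 g.
71.844/151.709 × 100 = 47.36 wt%.

47.36 wt%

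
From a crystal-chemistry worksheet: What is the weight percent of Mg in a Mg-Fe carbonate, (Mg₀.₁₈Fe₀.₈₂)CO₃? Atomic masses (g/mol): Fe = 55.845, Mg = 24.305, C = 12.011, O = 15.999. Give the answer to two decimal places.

3.97 wt%

Molar mass of (Mg₀.₁₈Fe₀.₈₂)CO₃: 0.18×24.305 + 0.82×55.845 + 1×12.011 + 3×15.999 = 110.176 g/mol.
Mass of Mg per formula unit: 0.18 × 24.305 = 4.375 g.
Weight fraction Mg = 4.375 / 110.176 = 0.0397.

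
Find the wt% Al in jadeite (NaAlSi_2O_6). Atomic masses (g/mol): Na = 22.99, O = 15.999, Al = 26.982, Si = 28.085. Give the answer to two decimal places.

M(NaAlSi_2O_6) = 202.136 g/mol.
Al contributes 1 × 26.982 = 26.982 g per mole.
26.982/202.136 = 0.1335 → 13.35%.

13.35 mass %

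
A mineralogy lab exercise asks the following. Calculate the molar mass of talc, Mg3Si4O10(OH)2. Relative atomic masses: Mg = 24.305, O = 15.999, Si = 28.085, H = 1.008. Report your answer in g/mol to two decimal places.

M = 3(24.305) + 4(28.085) + 12(15.999) + 2(1.008)

379.26 g/mol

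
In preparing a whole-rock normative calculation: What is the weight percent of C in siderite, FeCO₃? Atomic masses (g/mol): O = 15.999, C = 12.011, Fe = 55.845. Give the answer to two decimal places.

Molar mass of FeCO₃: 1·55.845 + 1·12.011 + 3·15.999 = 115.853 g/mol.
Mass of C per formula unit: 1 × 12.011 = 12.011 g.
Weight fraction C = 12.011 / 115.853 = 0.1037.

10.37 wt%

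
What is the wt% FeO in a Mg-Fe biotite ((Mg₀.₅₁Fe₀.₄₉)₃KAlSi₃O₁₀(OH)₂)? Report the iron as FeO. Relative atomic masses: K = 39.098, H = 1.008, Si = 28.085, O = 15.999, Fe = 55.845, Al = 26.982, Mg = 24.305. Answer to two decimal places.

Formula mass = 463.618 g/mol.
1.47 Fe → 1.4700 mol FeO per formula unit; M(FeO) = 71.844, so FeO mass = 105.611 g.
105.611/463.618 × 100 = 22.78 wt%.

22.78 wt%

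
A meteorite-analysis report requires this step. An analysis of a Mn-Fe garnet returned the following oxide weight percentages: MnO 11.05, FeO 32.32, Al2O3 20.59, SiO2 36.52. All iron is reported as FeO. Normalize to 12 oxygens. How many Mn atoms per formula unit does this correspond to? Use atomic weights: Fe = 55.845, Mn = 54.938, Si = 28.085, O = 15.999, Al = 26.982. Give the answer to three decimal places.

0.770 Mn apfu

MnO: 11.05/70.937 = 0.15577 mol → 0.15577 mol Mn, 0.15577 mol O.
FeO: 32.32/71.844 = 0.44986 mol → 0.44986 mol Fe, 0.44986 mol O.
Al2O3: 20.59/101.961 = 0.20194 mol → 0.40388 mol Al, 0.60582 mol O.
SiO2: 36.52/60.083 = 0.60783 mol → 0.60783 mol Si, 1.21566 mol O.
Total oxygen = 2.42711 mol. Normalization factor = 12/2.42711 = 4.94415.
Mn per 12 O = 0.15577 × 4.94415 = 0.770.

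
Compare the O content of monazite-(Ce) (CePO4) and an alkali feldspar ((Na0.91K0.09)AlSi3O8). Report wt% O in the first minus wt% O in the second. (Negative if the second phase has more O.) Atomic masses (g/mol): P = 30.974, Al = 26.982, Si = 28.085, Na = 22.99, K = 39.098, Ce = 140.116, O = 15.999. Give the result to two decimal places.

-21.32 percentage points

M(CePO4) = 235.086 g/mol, so wt% O = 63.996/235.086 × 100 = 27.22%.
M((Na0.91K0.09)AlSi3O8) = 263.669 g/mol, so wt% O = 127.992/263.669 × 100 = 48.54%.
27.22 − 48.54 = -21.32 pp.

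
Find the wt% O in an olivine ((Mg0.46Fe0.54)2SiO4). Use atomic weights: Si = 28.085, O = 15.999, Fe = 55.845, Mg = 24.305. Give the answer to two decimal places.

Molar mass of (Mg0.46Fe0.54)2SiO4: 0.92×24.305 + 1.08×55.845 + 1×28.085 + 4×15.999 = 174.754 g/mol.
Mass of O per formula unit: 4 × 15.999 = 63.996 g.
Weight fraction O = 63.996 / 174.754 = 0.3662.

36.62 mass %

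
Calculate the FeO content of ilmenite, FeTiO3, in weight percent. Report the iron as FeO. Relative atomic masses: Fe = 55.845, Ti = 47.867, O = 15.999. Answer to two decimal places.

47.36 wt%

M(FeTiO3) = 151.709 g/mol; M(FeO) = 71.844 g/mol.
Moles FeO per formula unit = 1 Fe ÷ 1 = 1.0000.
FeO fraction = (1.0000 × 71.844) / 151.709 = 71.844/151.709 = 0.4736.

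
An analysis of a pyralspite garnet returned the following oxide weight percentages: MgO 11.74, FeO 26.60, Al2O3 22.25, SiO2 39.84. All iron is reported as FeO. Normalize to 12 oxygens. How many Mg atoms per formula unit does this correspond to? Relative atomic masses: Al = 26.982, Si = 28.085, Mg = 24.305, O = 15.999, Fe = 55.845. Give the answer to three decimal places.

11.74 wt% MgO ÷ 40.304 g/mol = 0.29129 mol, giving 0.29129 Mg and 0.29129 O.
26.60 wt% FeO ÷ 71.844 g/mol = 0.37025 mol, giving 0.37025 Fe and 0.37025 O.
22.25 wt% Al2O3 ÷ 101.961 g/mol = 0.21822 mol, giving 0.43644 Al and 0.65466 O.
39.84 wt% SiO2 ÷ 60.083 g/mol = 0.66308 mol, giving 0.66308 Si and 1.32616 O.
Oxygen sums to 2.64236; scaling by 12/2.64236 = 4.54139 puts the formula on 12 O.
Mg: 0.29129 × 4.54139 = 1.323 atoms per formula unit.

1.323 Mg apfu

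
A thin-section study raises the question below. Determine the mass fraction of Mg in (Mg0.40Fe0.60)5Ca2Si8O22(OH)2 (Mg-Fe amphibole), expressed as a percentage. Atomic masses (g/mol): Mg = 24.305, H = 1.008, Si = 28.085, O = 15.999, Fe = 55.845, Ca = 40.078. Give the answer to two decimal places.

5.36 mass %

M((Mg0.40Fe0.60)5Ca2Si8O22(OH)2) = 906.973 g/mol.
Mg contributes 2 × 24.305 = 48.610 g per mole.
48.610/906.973 = 0.0536 → 5.36%.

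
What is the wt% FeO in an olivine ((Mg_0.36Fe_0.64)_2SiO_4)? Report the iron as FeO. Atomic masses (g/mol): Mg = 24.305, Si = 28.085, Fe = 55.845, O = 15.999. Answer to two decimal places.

50.79 wt%

Formula mass = 181.062 g/mol.
1.28 Fe → 1.2800 mol FeO per formula unit; M(FeO) = 71.844, so FeO mass = 91.960 g.
91.960/181.062 × 100 = 50.79 wt%.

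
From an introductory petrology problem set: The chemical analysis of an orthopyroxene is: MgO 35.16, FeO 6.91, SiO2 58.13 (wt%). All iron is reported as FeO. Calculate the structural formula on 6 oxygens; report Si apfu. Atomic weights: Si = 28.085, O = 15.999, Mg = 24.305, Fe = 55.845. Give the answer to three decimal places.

MgO (M=40.304): mol = 0.87237; Mg = 0.87237, O = 0.87237.
FeO (M=71.844): mol = 0.09618; Fe = 0.09618, O = 0.09618.
SiO2 (M=60.083): mol = 0.96749; Si = 0.96749, O = 1.93498.
ΣO = 2.90353; factor = 6/ΣO = 2.06645.
Si apfu = 0.96749 × 2.06645 = 1.999.

1.999 Si apfu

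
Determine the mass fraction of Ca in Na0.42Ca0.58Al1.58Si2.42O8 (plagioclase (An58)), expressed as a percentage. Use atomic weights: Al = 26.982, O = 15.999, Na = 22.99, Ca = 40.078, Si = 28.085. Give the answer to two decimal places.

Formula mass = 0.42*22.99 + 0.58*40.078 + 1.58*26.982 + 2.42*28.085 + 8*15.999 = 271.490 g/mol, of which 23.245 g is Ca.
So Ca makes up 23.245/271.490 = 0.0856 of the mass, i.e. 8.56%.

8.56 weight percent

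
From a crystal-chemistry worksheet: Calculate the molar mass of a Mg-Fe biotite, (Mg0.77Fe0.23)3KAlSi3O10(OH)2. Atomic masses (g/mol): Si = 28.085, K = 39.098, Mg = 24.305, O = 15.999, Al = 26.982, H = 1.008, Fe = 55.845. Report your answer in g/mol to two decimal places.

The formula mass is the sum 2.31·24.305 + 0.69·55.845 + 1·39.098 + 1·26.982 + 3·28.085 + 12·15.999 + 2·1.008.

439.02 g/mol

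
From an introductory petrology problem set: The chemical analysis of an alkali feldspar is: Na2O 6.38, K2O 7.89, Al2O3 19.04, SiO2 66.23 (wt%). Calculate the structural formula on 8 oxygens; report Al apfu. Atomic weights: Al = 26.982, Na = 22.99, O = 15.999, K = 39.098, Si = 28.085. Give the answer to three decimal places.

Na2O: 6.38/61.979 = 0.10294 mol → 0.20588 mol Na, 0.10294 mol O.
K2O: 7.89/94.195 = 0.08376 mol → 0.16752 mol K, 0.08376 mol O.
Al2O3: 19.04/101.961 = 0.18674 mol → 0.37348 mol Al, 0.56022 mol O.
SiO2: 66.23/60.083 = 1.10231 mol → 1.10231 mol Si, 2.20462 mol O.
Total oxygen = 2.95154 mol. Normalization factor = 8/2.95154 = 2.71045.
Al per 8 O = 0.37348 × 2.71045 = 1.012.

1.012 Al apfu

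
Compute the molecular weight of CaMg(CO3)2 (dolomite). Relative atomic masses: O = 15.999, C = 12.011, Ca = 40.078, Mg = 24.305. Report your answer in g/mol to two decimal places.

M = 1(40.078) + 1(24.305) + 2(12.011) + 6(15.999)

184.40 g/mol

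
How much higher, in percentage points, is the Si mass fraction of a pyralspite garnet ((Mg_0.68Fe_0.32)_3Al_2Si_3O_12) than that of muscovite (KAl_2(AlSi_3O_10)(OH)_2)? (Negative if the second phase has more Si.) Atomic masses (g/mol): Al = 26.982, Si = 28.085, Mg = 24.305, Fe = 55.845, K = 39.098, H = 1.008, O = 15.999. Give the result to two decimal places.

M((Mg_0.68Fe_0.32)_3Al_2Si_3O_12) = 433.400 g/mol, so wt% Si = 84.255/433.400 × 100 = 19.44%.
M(KAl_2(AlSi_3O_10)(OH)_2) = 398.303 g/mol, so wt% Si = 84.255/398.303 × 100 = 21.15%.
19.44 − 21.15 = -1.71 pp.

-1.71 percentage points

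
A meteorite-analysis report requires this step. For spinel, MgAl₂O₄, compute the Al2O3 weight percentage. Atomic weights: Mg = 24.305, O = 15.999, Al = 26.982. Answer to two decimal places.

71.67 wt%

M(MgAl₂O₄) = 142.265 g/mol; M(Al2O3) = 101.961 g/mol.
Moles Al2O3 per formula unit = 2 Al ÷ 2 = 1.0000.
Al2O3 fraction = (1.0000 × 101.961) / 142.265 = 101.961/142.265 = 0.7167.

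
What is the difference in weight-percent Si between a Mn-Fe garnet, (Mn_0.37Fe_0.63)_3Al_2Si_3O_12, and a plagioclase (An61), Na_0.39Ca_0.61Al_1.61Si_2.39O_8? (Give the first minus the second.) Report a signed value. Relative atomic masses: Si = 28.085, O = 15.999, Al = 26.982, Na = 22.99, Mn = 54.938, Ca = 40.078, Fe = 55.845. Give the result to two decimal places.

Si in (Mn_0.37Fe_0.63)_3Al_2Si_3O_12: molar mass 496.735 g/mol; 3×28.085 = 84.255 g → 16.96 wt%.
Si in Na_0.39Ca_0.61Al_1.61Si_2.39O_8: molar mass 271.970 g/mol; 2.39×28.085 = 67.123 g → 24.68 wt%.
Difference = 16.96 − 24.68 = -7.72 percentage points.

-7.72 percentage points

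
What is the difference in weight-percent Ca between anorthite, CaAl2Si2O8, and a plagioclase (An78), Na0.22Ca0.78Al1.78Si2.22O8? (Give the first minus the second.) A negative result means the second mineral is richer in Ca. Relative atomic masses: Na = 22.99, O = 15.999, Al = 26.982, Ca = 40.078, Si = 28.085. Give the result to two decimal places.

3.03 percentage points

First mineral: 40.078 g Ca in 278.204 g formula = 14.41 wt% Ca.
Second mineral: 31.261 g Ca in 274.687 g formula = 11.38 wt% Ca.
14.41% − 11.38% gives a difference of 3.03 percentage points.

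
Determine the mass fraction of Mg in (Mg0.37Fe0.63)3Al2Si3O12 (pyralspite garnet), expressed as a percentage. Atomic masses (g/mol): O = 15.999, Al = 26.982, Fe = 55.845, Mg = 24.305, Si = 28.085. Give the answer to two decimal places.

Formula mass = 1.11×24.305 + 1.89×55.845 + 2×26.982 + 3×28.085 + 12×15.999 = 462.733 g/mol, of which 26.979 g is Mg.
So Mg makes up 26.979/462.733 = 0.0583 of the mass, i.e. 5.83%.

5.83 mass %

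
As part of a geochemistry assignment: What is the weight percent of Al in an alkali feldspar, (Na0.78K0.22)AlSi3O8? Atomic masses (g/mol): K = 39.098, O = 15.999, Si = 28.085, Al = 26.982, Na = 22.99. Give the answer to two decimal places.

10.15 weight percent

Molar mass of (Na0.78K0.22)AlSi3O8: 0.78·22.99 + 0.22·39.098 + 1·26.982 + 3·28.085 + 8·15.999 = 265.763 g/mol.
Mass of Al per formula unit: 1 × 26.982 = 26.982 g.
Weight fraction Al = 26.982 / 265.763 = 0.1015.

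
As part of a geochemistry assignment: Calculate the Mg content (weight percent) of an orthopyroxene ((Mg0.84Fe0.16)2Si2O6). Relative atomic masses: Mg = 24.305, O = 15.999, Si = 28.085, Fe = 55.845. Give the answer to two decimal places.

19.36 weight percent

Molar mass of (Mg0.84Fe0.16)2Si2O6: 1.68·24.305 + 0.32·55.845 + 2·28.085 + 6·15.999 = 210.867 g/mol.
Mass of Mg per formula unit: 1.68 × 24.305 = 40.832 g.
Weight fraction Mg = 40.832 / 210.867 = 0.1936.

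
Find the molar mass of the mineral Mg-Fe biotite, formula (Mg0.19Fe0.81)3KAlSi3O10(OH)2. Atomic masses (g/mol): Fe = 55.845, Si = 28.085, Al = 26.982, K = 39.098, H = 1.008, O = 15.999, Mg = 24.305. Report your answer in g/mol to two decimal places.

M = 0.57*24.305 + 2.43*55.845 + 1*39.098 + 1*26.982 + 3*28.085 + 12*15.999 + 2*1.008

493.90 g/mol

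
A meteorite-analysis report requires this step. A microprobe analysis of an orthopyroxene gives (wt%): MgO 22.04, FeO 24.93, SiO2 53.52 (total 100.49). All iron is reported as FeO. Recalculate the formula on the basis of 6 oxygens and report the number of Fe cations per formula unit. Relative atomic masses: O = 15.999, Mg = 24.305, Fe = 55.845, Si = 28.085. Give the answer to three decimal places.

0.778 Fe apfu

MgO: 22.04/40.304 = 0.54684 mol → 0.54684 mol Mg, 0.54684 mol O.
FeO: 24.93/71.844 = 0.34700 mol → 0.34700 mol Fe, 0.34700 mol O.
SiO2: 53.52/60.083 = 0.89077 mol → 0.89077 mol Si, 1.78154 mol O.
Total oxygen = 2.67538 mol. Normalization factor = 6/2.67538 = 2.24267.
Fe per 6 O = 0.34700 × 2.24267 = 0.778.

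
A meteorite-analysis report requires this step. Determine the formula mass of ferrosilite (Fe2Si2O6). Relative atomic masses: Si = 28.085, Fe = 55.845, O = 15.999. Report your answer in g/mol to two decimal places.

The formula mass is the sum 2(55.845) + 2(28.085) + 6(15.999).

263.85 g/mol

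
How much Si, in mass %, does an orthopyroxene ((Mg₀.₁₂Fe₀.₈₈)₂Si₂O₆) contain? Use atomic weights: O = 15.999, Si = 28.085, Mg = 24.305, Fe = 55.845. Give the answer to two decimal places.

Formula mass = 0.24*24.305 + 1.76*55.845 + 2*28.085 + 6*15.999 = 256.284 g/mol, of which 56.170 g is Si.
So Si makes up 56.170/256.284 = 0.2192 of the mass, i.e. 21.92%.

21.92 mass %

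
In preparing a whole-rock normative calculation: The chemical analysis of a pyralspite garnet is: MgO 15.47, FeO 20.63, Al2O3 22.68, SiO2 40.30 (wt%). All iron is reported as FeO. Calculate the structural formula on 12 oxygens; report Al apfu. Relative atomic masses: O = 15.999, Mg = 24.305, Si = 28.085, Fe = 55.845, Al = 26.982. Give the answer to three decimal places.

15.47 wt% MgO ÷ 40.304 g/mol = 0.38383 mol, giving 0.38383 Mg and 0.38383 O.
20.63 wt% FeO ÷ 71.844 g/mol = 0.28715 mol, giving 0.28715 Fe and 0.28715 O.
22.68 wt% Al2O3 ÷ 101.961 g/mol = 0.22244 mol, giving 0.44488 Al and 0.66732 O.
40.30 wt% SiO2 ÷ 60.083 g/mol = 0.67074 mol, giving 0.67074 Si and 1.34148 O.
Oxygen sums to 2.67978; scaling by 12/2.67978 = 4.47798 puts the formula on 12 O.
Al: 0.44488 × 4.47798 = 1.992 atoms per formula unit.

1.992 Al apfu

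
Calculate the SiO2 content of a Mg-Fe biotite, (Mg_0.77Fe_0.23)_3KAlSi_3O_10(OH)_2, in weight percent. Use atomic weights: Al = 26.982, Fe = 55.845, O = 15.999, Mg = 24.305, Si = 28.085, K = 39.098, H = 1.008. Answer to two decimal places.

41.06 wt%

Molar mass of (Mg_0.77Fe_0.23)_3KAlSi_3O_10(OH)_2 = 2.31×24.305 + 0.69×55.845 + 1×39.098 + 1×26.982 + 3×28.085 + 12×15.999 + 2×1.008 = 439.017 g/mol.
Each formula unit contains 3 Si, equivalent to 3/1 = 3.0000 mol SiO2.
M(SiO2) = 1×28.085 + 2×15.999 = 60.083 g/mol.
Mass of SiO2 per formula unit = 3.0000 × 60.083 = 180.249 g.
SiO2 wt% = 180.249 / 439.017 × 100 = 41.06%.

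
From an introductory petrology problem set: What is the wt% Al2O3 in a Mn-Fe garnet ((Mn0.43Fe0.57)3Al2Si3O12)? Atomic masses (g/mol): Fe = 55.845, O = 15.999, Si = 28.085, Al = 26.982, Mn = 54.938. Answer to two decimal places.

20.53 wt%

Molar mass of (Mn0.43Fe0.57)3Al2Si3O12 = 1.29×54.938 + 1.71×55.845 + 2×26.982 + 3×28.085 + 12×15.999 = 496.572 g/mol.
Each formula unit contains 2 Al, equivalent to 2/2 = 1.0000 mol Al2O3.
M(Al2O3) = 2×26.982 + 3×15.999 = 101.961 g/mol.
Mass of Al2O3 per formula unit = 1.0000 × 101.961 = 101.961 g.
Al2O3 wt% = 101.961 / 496.572 × 100 = 20.53%.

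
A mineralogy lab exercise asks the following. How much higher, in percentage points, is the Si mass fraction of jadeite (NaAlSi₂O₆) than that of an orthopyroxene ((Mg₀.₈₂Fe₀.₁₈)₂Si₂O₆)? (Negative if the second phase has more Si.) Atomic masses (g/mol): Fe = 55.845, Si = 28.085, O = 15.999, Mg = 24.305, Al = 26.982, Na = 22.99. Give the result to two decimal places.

1.31 percentage points

M(NaAlSi₂O₆) = 202.136 g/mol, so wt% Si = 56.170/202.136 × 100 = 27.79%.
M((Mg₀.₈₂Fe₀.₁₈)₂Si₂O₆) = 212.128 g/mol, so wt% Si = 56.170/212.128 × 100 = 26.48%.
27.79 − 26.48 = 1.31 pp.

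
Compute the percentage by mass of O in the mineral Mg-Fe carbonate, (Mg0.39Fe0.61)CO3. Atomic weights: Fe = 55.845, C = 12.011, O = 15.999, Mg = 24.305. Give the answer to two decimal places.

Formula mass = 0.39·24.305 + 0.61·55.845 + 1·12.011 + 3·15.999 = 103.552 g/mol, of which 47.997 g is O.
So O makes up 47.997/103.552 = 0.4635 of the mass, i.e. 46.35%.

46.35 mass %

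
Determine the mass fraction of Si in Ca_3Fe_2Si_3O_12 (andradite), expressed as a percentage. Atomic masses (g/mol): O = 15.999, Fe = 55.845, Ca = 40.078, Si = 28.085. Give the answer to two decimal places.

M(Ca_3Fe_2Si_3O_12) = 508.167 g/mol.
Si contributes 3 × 28.085 = 84.255 g per mole.
84.255/508.167 = 0.1658 → 16.58%.

16.58 mass %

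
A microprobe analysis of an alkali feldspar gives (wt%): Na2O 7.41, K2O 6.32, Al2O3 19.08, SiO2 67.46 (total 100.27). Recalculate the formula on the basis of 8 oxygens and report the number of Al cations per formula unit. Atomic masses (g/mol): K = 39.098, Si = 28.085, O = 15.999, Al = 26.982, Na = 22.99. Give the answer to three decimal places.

7.41 wt% Na2O ÷ 61.979 g/mol = 0.11956 mol, giving 0.23912 Na and 0.11956 O.
6.32 wt% K2O ÷ 94.195 g/mol = 0.06709 mol, giving 0.13418 K and 0.06709 O.
19.08 wt% Al2O3 ÷ 101.961 g/mol = 0.18713 mol, giving 0.37426 Al and 0.56139 O.
67.46 wt% SiO2 ÷ 60.083 g/mol = 1.12278 mol, giving 1.12278 Si and 2.24556 O.
Oxygen sums to 2.99360; scaling by 8/2.99360 = 2.67237 puts the formula on 8 O.
Al: 0.37426 × 2.67237 = 1.000 atoms per formula unit.

1.000 Al apfu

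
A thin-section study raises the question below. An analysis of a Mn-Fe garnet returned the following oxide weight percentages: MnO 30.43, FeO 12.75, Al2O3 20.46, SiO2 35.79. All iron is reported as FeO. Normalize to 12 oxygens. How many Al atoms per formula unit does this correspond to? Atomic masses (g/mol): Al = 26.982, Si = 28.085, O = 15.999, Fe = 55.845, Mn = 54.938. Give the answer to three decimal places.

2.007 Al apfu

30.43 wt% MnO ÷ 70.937 g/mol = 0.42897 mol, giving 0.42897 Mn and 0.42897 O.
12.75 wt% FeO ÷ 71.844 g/mol = 0.17747 mol, giving 0.17747 Fe and 0.17747 O.
20.46 wt% Al2O3 ÷ 101.961 g/mol = 0.20066 mol, giving 0.40132 Al and 0.60198 O.
35.79 wt% SiO2 ÷ 60.083 g/mol = 0.59568 mol, giving 0.59568 Si and 1.19136 O.
Oxygen sums to 2.39978; scaling by 12/2.39978 = 5.00046 puts the formula on 12 O.
Al: 0.40132 × 5.00046 = 2.007 atoms per formula unit.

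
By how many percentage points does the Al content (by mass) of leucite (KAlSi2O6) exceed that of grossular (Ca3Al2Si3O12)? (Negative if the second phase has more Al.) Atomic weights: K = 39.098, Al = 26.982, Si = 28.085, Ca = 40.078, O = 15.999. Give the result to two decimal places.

0.38 percentage points

First mineral: 26.982 g Al in 218.244 g formula = 12.36 wt% Al.
Second mineral: 53.964 g Al in 450.441 g formula = 11.98 wt% Al.
12.36% − 11.98% gives a difference of 0.38 percentage points.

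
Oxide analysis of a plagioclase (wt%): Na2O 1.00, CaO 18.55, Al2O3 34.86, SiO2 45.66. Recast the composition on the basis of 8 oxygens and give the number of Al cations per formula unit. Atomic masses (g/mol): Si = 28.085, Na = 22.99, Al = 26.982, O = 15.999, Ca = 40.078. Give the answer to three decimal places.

Na2O (M=61.979): mol = 0.01613; Na = 0.03226, O = 0.01613.
CaO (M=56.077): mol = 0.33080; Ca = 0.33080, O = 0.33080.
Al2O3 (M=101.961): mol = 0.34190; Al = 0.68380, O = 1.02570.
SiO2 (M=60.083): mol = 0.75995; Si = 0.75995, O = 1.51990.
ΣO = 2.89253; factor = 8/ΣO = 2.76574.
Al apfu = 0.68380 × 2.76574 = 1.891.

1.891 Al apfu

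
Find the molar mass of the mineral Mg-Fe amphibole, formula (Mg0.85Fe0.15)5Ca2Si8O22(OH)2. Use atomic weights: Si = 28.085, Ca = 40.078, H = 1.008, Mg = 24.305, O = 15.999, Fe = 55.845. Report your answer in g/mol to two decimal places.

836.01 g/mol

The formula mass is the sum 4.25(24.305) + 0.75(55.845) + 2(40.078) + 8(28.085) + 24(15.999) + 2(1.008).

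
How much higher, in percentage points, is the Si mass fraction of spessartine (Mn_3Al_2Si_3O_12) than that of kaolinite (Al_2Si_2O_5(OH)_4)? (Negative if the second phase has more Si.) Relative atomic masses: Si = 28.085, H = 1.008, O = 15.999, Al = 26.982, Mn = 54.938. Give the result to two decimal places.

M(Mn_3Al_2Si_3O_12) = 495.021 g/mol, so wt% Si = 84.255/495.021 × 100 = 17.02%.
M(Al_2Si_2O_5(OH)_4) = 258.157 g/mol, so wt% Si = 56.170/258.157 × 100 = 21.76%.
17.02 − 21.76 = -4.74 pp.

-4.74 percentage points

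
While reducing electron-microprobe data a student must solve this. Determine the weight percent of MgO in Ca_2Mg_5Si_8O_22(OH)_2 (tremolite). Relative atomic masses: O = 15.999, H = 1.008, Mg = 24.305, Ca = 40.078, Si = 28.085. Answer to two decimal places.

M(Ca_2Mg_5Si_8O_22(OH)_2) = 812.353 g/mol; M(MgO) = 40.304 g/mol.
Moles MgO per formula unit = 5 Mg ÷ 1 = 5.0000.
MgO fraction = (5.0000 × 40.304) / 812.353 = 201.520/812.353 = 0.2481.

24.81 wt%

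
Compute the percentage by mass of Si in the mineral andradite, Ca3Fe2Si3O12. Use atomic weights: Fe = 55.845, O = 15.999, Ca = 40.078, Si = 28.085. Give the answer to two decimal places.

Molar mass of Ca3Fe2Si3O12: 3×40.078 + 2×55.845 + 3×28.085 + 12×15.999 = 508.167 g/mol.
Mass of Si per formula unit: 3 × 28.085 = 84.255 g.
Weight fraction Si = 84.255 / 508.167 = 0.1658.

16.58 weight percent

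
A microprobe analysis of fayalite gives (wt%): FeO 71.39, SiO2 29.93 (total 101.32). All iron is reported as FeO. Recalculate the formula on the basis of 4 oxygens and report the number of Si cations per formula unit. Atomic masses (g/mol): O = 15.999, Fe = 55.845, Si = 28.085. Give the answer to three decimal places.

FeO: 71.39/71.844 = 0.99368 mol → 0.99368 mol Fe, 0.99368 mol O.
SiO2: 29.93/60.083 = 0.49814 mol → 0.49814 mol Si, 0.99628 mol O.
Total oxygen = 1.98996 mol. Normalization factor = 4/1.98996 = 2.01009.
Si per 4 O = 0.49814 × 2.01009 = 1.001.

1.001 Si apfu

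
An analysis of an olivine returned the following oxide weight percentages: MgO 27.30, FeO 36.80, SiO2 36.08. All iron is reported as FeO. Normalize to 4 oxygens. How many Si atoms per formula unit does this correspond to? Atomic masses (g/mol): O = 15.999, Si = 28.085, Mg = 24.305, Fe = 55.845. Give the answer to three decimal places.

1.005 Si apfu

MgO (M=40.304): mol = 0.67735; Mg = 0.67735, O = 0.67735.
FeO (M=71.844): mol = 0.51222; Fe = 0.51222, O = 0.51222.
SiO2 (M=60.083): mol = 0.60050; Si = 0.60050, O = 1.20100.
ΣO = 2.39057; factor = 4/ΣO = 1.67324.
Si apfu = 0.60050 × 1.67324 = 1.005.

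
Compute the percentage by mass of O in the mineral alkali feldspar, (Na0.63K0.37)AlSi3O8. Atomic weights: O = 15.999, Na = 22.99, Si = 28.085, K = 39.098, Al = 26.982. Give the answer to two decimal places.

47.73 wt%

Formula mass = 0.63×22.99 + 0.37×39.098 + 1×26.982 + 3×28.085 + 8×15.999 = 268.179 g/mol, of which 127.992 g is O.
So O makes up 127.992/268.179 = 0.4773 of the mass, i.e. 47.73%.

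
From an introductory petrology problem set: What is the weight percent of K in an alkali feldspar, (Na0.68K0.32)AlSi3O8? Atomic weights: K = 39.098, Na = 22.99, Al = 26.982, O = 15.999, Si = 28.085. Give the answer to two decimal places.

4.68 wt%

Formula mass = 0.68*22.99 + 0.32*39.098 + 1*26.982 + 3*28.085 + 8*15.999 = 267.374 g/mol, of which 12.511 g is K.
So K makes up 12.511/267.374 = 0.0468 of the mass, i.e. 4.68%.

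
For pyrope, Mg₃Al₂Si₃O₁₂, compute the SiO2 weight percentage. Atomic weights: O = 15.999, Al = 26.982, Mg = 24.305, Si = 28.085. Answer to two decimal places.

44.71 wt%

M(Mg₃Al₂Si₃O₁₂) = 403.122 g/mol; M(SiO2) = 60.083 g/mol.
Moles SiO2 per formula unit = 3 Si ÷ 1 = 3.0000.
SiO2 fraction = (3.0000 × 60.083) / 403.122 = 180.249/403.122 = 0.4471.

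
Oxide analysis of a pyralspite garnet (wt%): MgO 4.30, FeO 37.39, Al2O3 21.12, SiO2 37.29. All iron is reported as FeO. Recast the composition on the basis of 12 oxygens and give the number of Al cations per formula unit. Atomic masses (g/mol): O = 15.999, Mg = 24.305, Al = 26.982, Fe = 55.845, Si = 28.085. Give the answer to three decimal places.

4.30 wt% MgO ÷ 40.304 g/mol = 0.10669 mol, giving 0.10669 Mg and 0.10669 O.
37.39 wt% FeO ÷ 71.844 g/mol = 0.52043 mol, giving 0.52043 Fe and 0.52043 O.
21.12 wt% Al2O3 ÷ 101.961 g/mol = 0.20714 mol, giving 0.41428 Al and 0.62142 O.
37.29 wt% SiO2 ÷ 60.083 g/mol = 0.62064 mol, giving 0.62064 Si and 1.24128 O.
Oxygen sums to 2.48982; scaling by 12/2.48982 = 4.81963 puts the formula on 12 O.
Al: 0.41428 × 4.81963 = 1.997 atoms per formula unit.

1.997 Al apfu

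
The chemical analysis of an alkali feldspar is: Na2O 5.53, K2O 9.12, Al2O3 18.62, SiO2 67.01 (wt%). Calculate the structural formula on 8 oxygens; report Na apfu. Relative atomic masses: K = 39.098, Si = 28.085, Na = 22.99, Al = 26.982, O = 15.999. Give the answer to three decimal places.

0.482 Na apfu

5.53 wt% Na2O ÷ 61.979 g/mol = 0.08922 mol, giving 0.17844 Na and 0.08922 O.
9.12 wt% K2O ÷ 94.195 g/mol = 0.09682 mol, giving 0.19364 K and 0.09682 O.
18.62 wt% Al2O3 ÷ 101.961 g/mol = 0.18262 mol, giving 0.36524 Al and 0.54786 O.
67.01 wt% SiO2 ÷ 60.083 g/mol = 1.11529 mol, giving 1.11529 Si and 2.23058 O.
Oxygen sums to 2.96448; scaling by 8/2.96448 = 2.69862 puts the formula on 8 O.
Na: 0.17844 × 2.69862 = 0.482 atoms per formula unit.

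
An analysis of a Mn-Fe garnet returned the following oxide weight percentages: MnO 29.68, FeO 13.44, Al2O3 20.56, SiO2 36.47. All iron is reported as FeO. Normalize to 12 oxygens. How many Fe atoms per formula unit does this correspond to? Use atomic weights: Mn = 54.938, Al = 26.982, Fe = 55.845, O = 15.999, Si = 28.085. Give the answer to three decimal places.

0.926 Fe apfu

MnO (M=70.937): mol = 0.41840; Mn = 0.41840, O = 0.41840.
FeO (M=71.844): mol = 0.18707; Fe = 0.18707, O = 0.18707.
Al2O3 (M=101.961): mol = 0.20165; Al = 0.40330, O = 0.60495.
SiO2 (M=60.083): mol = 0.60699; Si = 0.60699, O = 1.21398.
ΣO = 2.42440; factor = 12/ΣO = 4.94968.
Fe apfu = 0.18707 × 4.94968 = 0.926.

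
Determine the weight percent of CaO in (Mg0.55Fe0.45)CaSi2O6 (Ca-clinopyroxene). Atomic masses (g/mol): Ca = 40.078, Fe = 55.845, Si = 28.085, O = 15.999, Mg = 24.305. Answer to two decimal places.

24.30 wt%

Molar mass of (Mg0.55Fe0.45)CaSi2O6 = 0.55×24.305 + 0.45×55.845 + 1×40.078 + 2×28.085 + 6×15.999 = 230.740 g/mol.
Each formula unit contains 1 Ca, equivalent to 1/1 = 1.0000 mol CaO.
M(CaO) = 1×40.078 + 1×15.999 = 56.077 g/mol.
Mass of CaO per formula unit = 1.0000 × 56.077 = 56.077 g.
CaO wt% = 56.077 / 230.740 × 100 = 24.30%.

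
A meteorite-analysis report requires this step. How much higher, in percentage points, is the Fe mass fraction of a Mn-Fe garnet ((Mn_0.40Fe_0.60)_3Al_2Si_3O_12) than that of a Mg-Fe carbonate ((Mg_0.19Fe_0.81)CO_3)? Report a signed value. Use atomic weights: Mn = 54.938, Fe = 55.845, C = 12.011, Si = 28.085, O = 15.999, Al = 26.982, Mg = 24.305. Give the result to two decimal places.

M((Mn_0.40Fe_0.60)_3Al_2Si_3O_12) = 496.654 g/mol, so wt% Fe = 100.521/496.654 × 100 = 20.24%.
M((Mg_0.19Fe_0.81)CO_3) = 109.860 g/mol, so wt% Fe = 45.234/109.860 × 100 = 41.17%.
20.24 − 41.17 = -20.93 pp.

-20.93 percentage points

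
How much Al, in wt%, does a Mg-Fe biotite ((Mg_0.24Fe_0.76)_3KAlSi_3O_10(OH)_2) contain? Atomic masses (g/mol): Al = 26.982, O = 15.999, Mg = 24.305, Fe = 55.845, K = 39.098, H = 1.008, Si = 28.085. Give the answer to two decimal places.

5.52 wt%

Molar mass of (Mg_0.24Fe_0.76)_3KAlSi_3O_10(OH)_2: 0.72·24.305 + 2.28·55.845 + 1·39.098 + 1·26.982 + 3·28.085 + 12·15.999 + 2·1.008 = 489.165 g/mol.
Mass of Al per formula unit: 1 × 26.982 = 26.982 g.
Weight fraction Al = 26.982 / 489.165 = 0.0552.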